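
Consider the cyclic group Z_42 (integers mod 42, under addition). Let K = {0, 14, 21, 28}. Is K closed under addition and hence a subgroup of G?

|K| = 4 does not divide |G| = 42, so by Lagrange K is not a subgroup.

No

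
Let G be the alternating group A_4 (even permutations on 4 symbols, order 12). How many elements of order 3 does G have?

The elements of order 3 are: (2 3 4), (2 4 3), (1 2 3), (1 2 4), (1 3 2), (1 3 4), (1 4 2), (1 4 3).
That's 8.

8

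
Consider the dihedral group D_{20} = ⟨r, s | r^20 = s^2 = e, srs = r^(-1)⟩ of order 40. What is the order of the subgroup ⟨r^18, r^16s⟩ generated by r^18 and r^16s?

20

|⟨r^18⟩| = 10 and |⟨r^16s⟩| = 2, so |H| is a multiple of lcm(10, 2) = 10 and divides |G| = 40.
Closing under the operation: H = {e, r^2, r^4, r^6, r^8, r^10, r^12, r^14, r^16, r^18, s, r^2s, r^4s, r^6s, r^8s, r^10s, r^12s, r^14s, r^16s, r^18s}, so |H| = 20.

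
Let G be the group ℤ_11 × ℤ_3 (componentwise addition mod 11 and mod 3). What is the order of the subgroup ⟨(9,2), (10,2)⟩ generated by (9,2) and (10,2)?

33

|⟨(9,2)⟩| = 33 and |⟨(10,2)⟩| = 33, so |H| is a multiple of lcm(33, 33) = 33 and divides |G| = 33.
Closing {(9,2), (10,2)} under the group operation gives all of G, so |H| = 33.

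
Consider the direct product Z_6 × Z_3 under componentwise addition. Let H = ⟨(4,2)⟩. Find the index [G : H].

|⟨(4,2)⟩| = 3 and |G| = 18.
By Lagrange, [G : H] = |G|/|H| = 18/3 = 6.

6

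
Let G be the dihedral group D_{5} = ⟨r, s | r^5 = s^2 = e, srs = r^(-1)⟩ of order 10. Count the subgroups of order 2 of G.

5

|G| = 10 and 2 | 10, so subgroups of order 2 are possible by Lagrange.
The subgroups of order 2 are: {e, r^2s}; {e, r^3s}; {e, r^4s}; {e, rs}; … (5 in all).
So G has 5 subgroups of order 2.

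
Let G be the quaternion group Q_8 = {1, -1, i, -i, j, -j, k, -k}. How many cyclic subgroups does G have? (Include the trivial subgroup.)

5

A cyclic subgroup of order d is generated by each of its φ(d) elements of order d, so the cyclic subgroups of order d number (#elements of order d)/φ(d).
Cyclic subgroups by order — order 1: 1; order 2: 1; order 4: 3.
Total: 5.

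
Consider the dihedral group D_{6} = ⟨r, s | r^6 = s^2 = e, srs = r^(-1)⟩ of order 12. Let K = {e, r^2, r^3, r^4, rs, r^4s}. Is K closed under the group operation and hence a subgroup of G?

No

Closure fails: r^4 · rs = r^5s ∉ K. So K is not a subgroup.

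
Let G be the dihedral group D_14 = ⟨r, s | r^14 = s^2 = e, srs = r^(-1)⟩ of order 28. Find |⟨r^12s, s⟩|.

|⟨r^12s⟩| = 2 and |⟨s⟩| = 2, so |H| is a multiple of lcm(2, 2) = 2 and divides |G| = 28.
Closing under the operation: H = {e, r^2, r^4, r^6, r^8, r^10, r^12, s, r^2s, r^4s, r^6s, r^8s, r^10s, r^12s}, so |H| = 14.

14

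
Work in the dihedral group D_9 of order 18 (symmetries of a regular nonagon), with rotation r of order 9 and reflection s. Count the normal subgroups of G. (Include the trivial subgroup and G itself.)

G has 16 subgroups. Checking conjugation-invariance by order — order 1: 1/1 normal; order 2: 0/9 normal; order 3: 1/1 normal; order 6: 0/3 normal; order 9: 1/1 normal; order 18: 1/1 normal.
Total normal subgroups: 4.

4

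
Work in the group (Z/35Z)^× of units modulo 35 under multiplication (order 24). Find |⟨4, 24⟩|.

|⟨4⟩| = 6 and |⟨24⟩| = 6, so |H| is a multiple of lcm(6, 6) = 6 and divides |G| = 24.
Closing under the operation: H = {1, 4, 6, 9, 11, 16, 19, 24, 26, 29, 31, 34}, so |H| = 12.

12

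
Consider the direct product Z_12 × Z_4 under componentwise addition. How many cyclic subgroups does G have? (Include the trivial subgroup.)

20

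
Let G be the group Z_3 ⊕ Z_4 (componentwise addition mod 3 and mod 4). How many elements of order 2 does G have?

1

An element (a,b) has order lcm(ord(a), ord(b)); count pairs with lcm equal to 2.
Enumerating gives 1 such elements.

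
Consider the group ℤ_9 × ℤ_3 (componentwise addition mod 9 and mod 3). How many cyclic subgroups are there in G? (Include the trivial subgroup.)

8

A cyclic subgroup of order d is generated by each of its φ(d) elements of order d, so the cyclic subgroups of order d number (#elements of order d)/φ(d).
Cyclic subgroups by order — order 1: 1; order 3: 4; order 9: 3.
Total: 8.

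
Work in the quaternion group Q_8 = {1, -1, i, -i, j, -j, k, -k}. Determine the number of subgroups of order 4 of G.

3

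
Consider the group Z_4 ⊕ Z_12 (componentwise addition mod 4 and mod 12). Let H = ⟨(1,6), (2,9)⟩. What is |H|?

|⟨(1,6)⟩| = 4 and |⟨(2,9)⟩| = 4, so |H| is a multiple of lcm(4, 4) = 4 and divides |G| = 48.
Closing under the operation: H = {(0,0), (0,3), (0,6), (0,9), (1,0), (1,3), (1,6), (1,9), (2,0), (2,3), (2,6), (2,9), (3,0), (3,3), (3,6), (3,9)}, so |H| = 16.

16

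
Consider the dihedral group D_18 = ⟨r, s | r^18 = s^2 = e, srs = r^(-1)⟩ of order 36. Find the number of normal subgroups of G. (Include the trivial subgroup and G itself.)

G has 45 subgroups. Checking conjugation-invariance by order — order 1: 1/1 normal; order 2: 1/19 normal; order 3: 1/1 normal; order 4: 0/9 normal; order 6: 1/7 normal; order 9: 1/1 normal; order 12: 0/3 normal; order 18: 3/3 normal; order 36: 1/1 normal.
Total normal subgroups: 9.

9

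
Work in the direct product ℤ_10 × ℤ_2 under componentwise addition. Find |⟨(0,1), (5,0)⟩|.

|⟨(0,1)⟩| = 2 and |⟨(5,0)⟩| = 2, so |H| is a multiple of lcm(2, 2) = 2 and divides |G| = 20.
Closing under the operation: H = {(0,0), (0,1), (5,0), (5,1)}, so |H| = 4.

4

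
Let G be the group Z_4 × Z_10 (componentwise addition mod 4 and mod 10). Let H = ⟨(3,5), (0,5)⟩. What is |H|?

8

|⟨(3,5)⟩| = 4 and |⟨(0,5)⟩| = 2, so |H| is a multiple of lcm(4, 2) = 4 and divides |G| = 40.
Closing under the operation: H = {(0,0), (0,5), (1,0), (1,5), (2,0), (2,5), (3,0), (3,5)}, so |H| = 8.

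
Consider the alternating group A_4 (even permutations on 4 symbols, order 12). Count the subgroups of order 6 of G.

0

|G| = 12 and 6 | 12, so subgroups of order 6 are possible by Lagrange.
Checking all subgroups of G, none has order 6.
So G has 0 subgroups of order 6.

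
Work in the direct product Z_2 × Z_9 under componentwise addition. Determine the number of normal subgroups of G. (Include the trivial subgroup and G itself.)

6

G is abelian, so every subgroup is normal.
G has 6 subgroups in total, hence 6 normal subgroups.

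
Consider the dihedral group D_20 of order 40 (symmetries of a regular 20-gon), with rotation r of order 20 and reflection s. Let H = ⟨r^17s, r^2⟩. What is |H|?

|⟨r^17s⟩| = 2 and |⟨r^2⟩| = 10, so |H| is a multiple of lcm(2, 10) = 10 and divides |G| = 40.
Closing under the operation: H = {e, r^2, r^4, r^6, r^8, r^10, r^12, r^14, r^16, r^18, rs, r^3s, r^5s, r^7s, r^9s, r^11s, r^13s, r^15s, r^17s, r^19s}, so |H| = 20.

20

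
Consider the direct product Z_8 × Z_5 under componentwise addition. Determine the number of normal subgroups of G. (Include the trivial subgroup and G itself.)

8

G is abelian, so every subgroup is normal.
G has 8 subgroups in total, hence 8 normal subgroups.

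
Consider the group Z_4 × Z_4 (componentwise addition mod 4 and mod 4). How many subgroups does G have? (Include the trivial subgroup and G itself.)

15

|G| = 16, so by Lagrange every subgroup order divides 16. Divisors: 1, 2, 4, 8, 16.
Subgroups by order — order 1: 1; order 2: 3; order 4: 7; order 8: 3; order 16: 1.
Total: 1 + 3 + 7 + 3 + 1 = 15.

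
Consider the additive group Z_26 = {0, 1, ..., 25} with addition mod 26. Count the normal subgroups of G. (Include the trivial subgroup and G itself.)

4

G is abelian, so every subgroup is normal.
G has 4 subgroups in total, hence 4 normal subgroups.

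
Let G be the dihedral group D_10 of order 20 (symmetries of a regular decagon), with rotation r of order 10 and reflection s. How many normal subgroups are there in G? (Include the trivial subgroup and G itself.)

7

G has 22 subgroups. Checking conjugation-invariance by order — order 1: 1/1 normal; order 2: 1/11 normal; order 4: 0/5 normal; order 5: 1/1 normal; order 10: 3/3 normal; order 20: 1/1 normal.
Total normal subgroups: 7.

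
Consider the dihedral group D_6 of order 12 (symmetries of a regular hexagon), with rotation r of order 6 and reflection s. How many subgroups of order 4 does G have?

3

|G| = 12 and 4 | 12, so subgroups of order 4 are possible by Lagrange.
The subgroups of order 4 are: {e, r^3, r^2s, r^5s}; {e, r^3, s, r^3s}; {e, r^3, rs, r^4s}.
So G has 3 subgroups of order 4.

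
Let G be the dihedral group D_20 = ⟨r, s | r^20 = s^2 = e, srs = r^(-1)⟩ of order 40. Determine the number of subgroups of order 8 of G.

5

|G| = 40 and 8 | 40, so subgroups of order 8 are possible by Lagrange.
The subgroups of order 8 are: {e, r^5, r^10, r^15, s, r^5s, r^10s, r^15s}; {e, r^5, r^10, r^15, rs, r^6s, r^11s, r^16s}; {e, r^5, r^10, r^15, r^2s, r^7s, r^12s, r^17s}; {e, r^5, r^10, r^15, r^3s, r^8s, r^13s, r^18s}; … (5 in all).
So G has 5 subgroups of order 8.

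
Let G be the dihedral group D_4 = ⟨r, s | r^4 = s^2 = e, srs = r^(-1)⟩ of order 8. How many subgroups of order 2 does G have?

5

|G| = 8 and 2 | 8, so subgroups of order 2 are possible by Lagrange.
The subgroups of order 2 are: {e, r^2}; {e, r^2s}; {e, r^3s}; {e, rs}; … (5 in all).
So G has 5 subgroups of order 2.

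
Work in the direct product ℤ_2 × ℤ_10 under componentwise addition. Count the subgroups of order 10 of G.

|G| = 20 and 10 | 20, so subgroups of order 10 are possible by Lagrange.
The subgroups of order 10 are: {(0,0), (0,1), (0,2), (0,3), (0,4), (0,5), (0,6), (0,7), (0,8), (0,9)}; {(0,0), (0,2), (0,4), (0,6), (0,8), (1,0), (1,2), (1,4), (1,6), (1,8)}; {(0,0), (0,2), (0,4), (0,6), (0,8), (1,1), (1,3), (1,5), (1,7), (1,9)}.
So G has 3 subgroups of order 10.

3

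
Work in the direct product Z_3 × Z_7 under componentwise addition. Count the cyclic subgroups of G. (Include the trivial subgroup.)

A cyclic subgroup of order d is generated by each of its φ(d) elements of order d, so the cyclic subgroups of order d number (#elements of order d)/φ(d).
Cyclic subgroups by order — order 1: 1; order 3: 1; order 7: 1; order 21: 1.
Total: 4.

4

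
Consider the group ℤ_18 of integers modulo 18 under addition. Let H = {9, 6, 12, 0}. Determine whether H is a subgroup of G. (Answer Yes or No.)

No

|H| = 4 does not divide |G| = 18, so by Lagrange H is not a subgroup.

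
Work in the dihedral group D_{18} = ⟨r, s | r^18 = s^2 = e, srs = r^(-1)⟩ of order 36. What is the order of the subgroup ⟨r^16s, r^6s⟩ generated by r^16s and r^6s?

|⟨r^16s⟩| = 2 and |⟨r^6s⟩| = 2, so |H| is a multiple of lcm(2, 2) = 2 and divides |G| = 36.
Closing under the operation: H = {e, r^2, r^4, r^6, r^8, r^10, r^12, r^14, r^16, s, r^2s, r^4s, r^6s, r^8s, r^10s, r^12s, r^14s, r^16s}, so |H| = 18.

18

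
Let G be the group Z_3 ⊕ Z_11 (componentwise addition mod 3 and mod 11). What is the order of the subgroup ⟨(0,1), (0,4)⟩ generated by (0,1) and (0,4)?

|⟨(0,1)⟩| = 11 and |⟨(0,4)⟩| = 11, so |H| is a multiple of lcm(11, 11) = 11 and divides |G| = 33.
Closing under the operation: H = {(0,0), (0,1), (0,2), (0,3), (0,4), (0,5), (0,6), (0,7), (0,8), (0,9), (0,10)}, so |H| = 11.

11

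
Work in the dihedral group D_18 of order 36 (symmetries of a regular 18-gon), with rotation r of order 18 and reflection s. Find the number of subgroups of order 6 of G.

|G| = 36 and 6 | 36, so subgroups of order 6 are possible by Lagrange.
The subgroups of order 6 are: {e, r^6, r^12, r^4s, r^10s, r^16s}; {e, r^6, r^12, r^5s, r^11s, r^17s}; {e, r^6, r^12, s, r^6s, r^12s}; {e, r^6, r^12, rs, r^7s, r^13s}; … (7 in all).
So G has 7 subgroups of order 6.

7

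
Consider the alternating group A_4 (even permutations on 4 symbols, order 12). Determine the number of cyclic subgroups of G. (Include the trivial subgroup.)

8

Each element a generates a cyclic subgroup ⟨a⟩; distinct elements may generate the same one (a cyclic group of order d has φ(d) generators).
Cyclic subgroups by order — order 1: 1; order 2: 3; order 3: 4.
Total: 8.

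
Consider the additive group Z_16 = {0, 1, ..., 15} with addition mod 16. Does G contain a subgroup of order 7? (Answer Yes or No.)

7 does not divide |G| = 16, so by Lagrange no subgroup of order 7 exists.

No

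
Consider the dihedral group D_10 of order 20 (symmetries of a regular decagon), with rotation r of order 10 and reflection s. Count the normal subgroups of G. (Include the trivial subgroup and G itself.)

7

G has 22 subgroups. Checking conjugation-invariance by order — order 1: 1/1 normal; order 2: 1/11 normal; order 4: 0/5 normal; order 5: 1/1 normal; order 10: 3/3 normal; order 20: 1/1 normal.
Total normal subgroups: 7.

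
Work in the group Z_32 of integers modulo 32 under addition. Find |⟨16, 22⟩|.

|⟨16⟩| = 2 and |⟨22⟩| = 16, so |H| is a multiple of lcm(2, 16) = 16 and divides |G| = 32.
Closing under the operation: H = {0, 2, 4, 6, 8, 10, 12, 14, 16, 18, 20, 22, 24, 26, 28, 30}, so |H| = 16.

16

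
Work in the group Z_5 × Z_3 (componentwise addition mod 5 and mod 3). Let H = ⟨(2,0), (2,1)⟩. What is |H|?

15

|⟨(2,0)⟩| = 5 and |⟨(2,1)⟩| = 15, so |H| is a multiple of lcm(5, 15) = 15 and divides |G| = 15.
Closing {(2,0), (2,1)} under the group operation gives all of G, so |H| = 15.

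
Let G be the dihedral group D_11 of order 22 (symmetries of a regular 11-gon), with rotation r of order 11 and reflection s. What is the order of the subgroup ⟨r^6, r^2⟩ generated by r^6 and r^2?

|⟨r^6⟩| = 11 and |⟨r^2⟩| = 11, so |H| is a multiple of lcm(11, 11) = 11 and divides |G| = 22.
Closing under the operation: H = {e, r, r^2, r^3, r^4, r^5, r^6, r^7, r^8, r^9, r^10}, so |H| = 11.

11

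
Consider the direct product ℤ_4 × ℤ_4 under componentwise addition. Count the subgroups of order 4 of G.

7

|G| = 16 and 4 | 16, so subgroups of order 4 are possible by Lagrange.
The subgroups of order 4 are: {(0,0), (0,1), (0,2), (0,3)}; {(0,0), (0,2), (2,0), (2,2)}; {(0,0), (0,2), (2,1), (2,3)}; {(0,0), (1,0), (2,0), (3,0)}; … (7 in all).
So G has 7 subgroups of order 4.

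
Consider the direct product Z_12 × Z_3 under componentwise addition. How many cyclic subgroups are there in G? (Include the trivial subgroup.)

15

A cyclic subgroup of order d is generated by each of its φ(d) elements of order d, so the cyclic subgroups of order d number (#elements of order d)/φ(d).
Cyclic subgroups by order — order 1: 1; order 2: 1; order 3: 4; order 4: 1; order 6: 4; order 12: 4.
Total: 15.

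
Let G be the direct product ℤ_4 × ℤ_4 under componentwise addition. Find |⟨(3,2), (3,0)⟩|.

|⟨(3,2)⟩| = 4 and |⟨(3,0)⟩| = 4, so |H| is a multiple of lcm(4, 4) = 4 and divides |G| = 16.
Closing under the operation: H = {(0,0), (0,2), (1,0), (1,2), (2,0), (2,2), (3,0), (3,2)}, so |H| = 8.

8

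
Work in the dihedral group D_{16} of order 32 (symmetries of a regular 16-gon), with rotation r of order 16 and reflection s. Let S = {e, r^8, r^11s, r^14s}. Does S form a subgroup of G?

No

Closure fails: r^11s · r^14s = r^13 ∉ S. So S is not a subgroup.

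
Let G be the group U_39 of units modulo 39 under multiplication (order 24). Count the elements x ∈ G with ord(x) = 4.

4

The elements of order 4 are: 5, 8, 31, 34.
That's 4.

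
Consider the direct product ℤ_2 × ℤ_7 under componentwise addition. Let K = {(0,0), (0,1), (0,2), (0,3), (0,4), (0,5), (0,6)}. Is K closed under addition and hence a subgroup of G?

Yes

|K| = 7 divides |G| = 14, consistent with Lagrange.
K contains the identity, every element's inverse is in K, and K is closed under +: it is a subgroup.
In fact K = ⟨(0,1)⟩.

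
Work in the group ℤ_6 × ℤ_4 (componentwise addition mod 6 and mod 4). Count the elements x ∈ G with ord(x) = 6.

An element (a,b) has order lcm(ord(a), ord(b)); count pairs with lcm equal to 6.
Enumerating gives 6 such elements.

6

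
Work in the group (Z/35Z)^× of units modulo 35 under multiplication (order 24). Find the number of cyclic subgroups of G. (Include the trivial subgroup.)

12

A cyclic subgroup of order d is generated by each of its φ(d) elements of order d, so the cyclic subgroups of order d number (#elements of order d)/φ(d).
Cyclic subgroups by order — order 1: 1; order 2: 3; order 3: 1; order 4: 2; order 6: 3; order 12: 2.
Total: 12.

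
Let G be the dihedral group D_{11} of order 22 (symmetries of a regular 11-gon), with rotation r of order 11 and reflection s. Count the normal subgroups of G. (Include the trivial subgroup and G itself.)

3

G has 14 subgroups. Checking conjugation-invariance by order — order 1: 1/1 normal; order 2: 0/11 normal; order 11: 1/1 normal; order 22: 1/1 normal.
Total normal subgroups: 3.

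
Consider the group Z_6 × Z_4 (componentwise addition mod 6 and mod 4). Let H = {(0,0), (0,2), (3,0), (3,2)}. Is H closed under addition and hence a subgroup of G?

|H| = 4 divides |G| = 24, consistent with Lagrange.
H contains the identity, every element's inverse is in H, and H is closed under +: it is a subgroup.

Yes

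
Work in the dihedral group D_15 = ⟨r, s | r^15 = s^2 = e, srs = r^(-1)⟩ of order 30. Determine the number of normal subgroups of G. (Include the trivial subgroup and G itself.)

G has 28 subgroups. Checking conjugation-invariance by order — order 1: 1/1 normal; order 2: 0/15 normal; order 3: 1/1 normal; order 5: 1/1 normal; order 6: 0/5 normal; order 10: 0/3 normal; order 15: 1/1 normal; order 30: 1/1 normal.
Total normal subgroups: 5.

5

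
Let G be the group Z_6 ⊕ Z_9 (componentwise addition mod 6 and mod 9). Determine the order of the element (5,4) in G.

The order of (5,4) in Z_6 × Z_9 is lcm(ord(5) in Z_6, ord(4) in Z_9).
ord(5) = 6 and ord(4) = 9, so |⟨(5,4)⟩| = lcm(6, 9) = 18.

18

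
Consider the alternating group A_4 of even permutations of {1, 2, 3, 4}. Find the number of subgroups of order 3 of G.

|G| = 12 and 3 | 12, so subgroups of order 3 are possible by Lagrange.
The subgroups of order 3 are: {e, (1 2 3), (1 3 2)}; {e, (1 2 4), (1 4 2)}; {e, (1 3 4), (1 4 3)}; {e, (2 3 4), (2 4 3)}.
So G has 4 subgroups of order 3.

4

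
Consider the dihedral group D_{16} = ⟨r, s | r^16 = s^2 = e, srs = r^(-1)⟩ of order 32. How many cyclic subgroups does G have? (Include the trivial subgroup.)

Group the elements of G by the cyclic subgroup they generate; each cyclic subgroup of order d accounts for φ(d) elements.
Cyclic subgroups by order — order 1: 1; order 2: 17; order 4: 1; order 8: 1; order 16: 1.
Total: 21.

21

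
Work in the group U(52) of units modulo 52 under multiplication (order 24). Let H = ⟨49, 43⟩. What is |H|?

12

|⟨49⟩| = 6 and |⟨43⟩| = 6, so |H| is a multiple of lcm(6, 6) = 6 and divides |G| = 24.
Closing under the operation: H = {1, 3, 9, 17, 23, 25, 27, 29, 35, 43, 49, 51}, so |H| = 12.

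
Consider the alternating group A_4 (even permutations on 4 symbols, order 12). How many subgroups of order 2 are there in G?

3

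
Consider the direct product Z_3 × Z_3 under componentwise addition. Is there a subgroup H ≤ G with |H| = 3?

Yes

3 | 9. A subgroup of order 3 is {(0,0), (0,1), (0,2)}.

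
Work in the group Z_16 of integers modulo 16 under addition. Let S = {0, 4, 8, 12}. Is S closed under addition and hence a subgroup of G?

Yes

|S| = 4 divides |G| = 16, consistent with Lagrange.
S contains the identity, every element's inverse is in S, and S is closed under +: it is a subgroup.
In fact S = ⟨4⟩.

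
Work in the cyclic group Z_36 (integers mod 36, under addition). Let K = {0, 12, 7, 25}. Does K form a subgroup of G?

25 ∈ K but its inverse 11 ∉ K, so K is not a subgroup.

No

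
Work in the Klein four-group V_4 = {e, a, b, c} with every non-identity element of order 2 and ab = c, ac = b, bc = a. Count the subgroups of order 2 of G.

|G| = 4 and 2 | 4, so subgroups of order 2 are possible by Lagrange.
The subgroups of order 2 are: {e, a}; {e, b}; {e, c}.
So G has 3 subgroups of order 2.

3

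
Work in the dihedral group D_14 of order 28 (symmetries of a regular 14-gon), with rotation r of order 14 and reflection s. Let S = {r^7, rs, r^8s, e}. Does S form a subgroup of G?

Yes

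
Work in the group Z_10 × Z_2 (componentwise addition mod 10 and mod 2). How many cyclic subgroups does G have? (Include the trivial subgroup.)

8

Group the elements of G by the cyclic subgroup they generate; each cyclic subgroup of order d accounts for φ(d) elements.
Cyclic subgroups by order — order 1: 1; order 2: 3; order 5: 1; order 10: 3.
Total: 8.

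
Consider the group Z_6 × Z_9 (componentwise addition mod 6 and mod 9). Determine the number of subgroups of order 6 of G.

|G| = 54 and 6 | 54, so subgroups of order 6 are possible by Lagrange.
The subgroups of order 6 are: {(0,0), (0,3), (0,6), (3,0), (3,3), (3,6)}; {(0,0), (1,0), (2,0), (3,0), (4,0), (5,0)}; {(0,0), (1,3), (2,6), (3,0), (4,3), (5,6)}; {(0,0), (1,6), (2,3), (3,0), (4,6), (5,3)}.
So G has 4 subgroups of order 6.

4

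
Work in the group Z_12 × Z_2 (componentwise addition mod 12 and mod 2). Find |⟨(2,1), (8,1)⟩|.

12

|⟨(2,1)⟩| = 6 and |⟨(8,1)⟩| = 6, so |H| is a multiple of lcm(6, 6) = 6 and divides |G| = 24.
Closing under the operation: H = {(0,0), (0,1), (2,0), (2,1), (4,0), (4,1), (6,0), (6,1), (8,0), (8,1), (10,0), (10,1)}, so |H| = 12.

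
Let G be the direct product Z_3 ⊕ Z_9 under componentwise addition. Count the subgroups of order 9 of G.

|G| = 27 and 9 | 27, so subgroups of order 9 are possible by Lagrange.
The subgroups of order 9 are: {(0,0), (0,1), (0,2), (0,3), (0,4), (0,5), (0,6), (0,7), (0,8)}; {(0,0), (0,3), (0,6), (1,0), (1,3), (1,6), (2,0), (2,3), (2,6)}; {(0,0), (0,3), (0,6), (1,1), (1,4), (1,7), (2,2), (2,5), (2,8)}; {(0,0), (0,3), (0,6), (1,2), (1,5), (1,8), (2,1), (2,4), (2,7)}.
So G has 4 subgroups of order 9.

4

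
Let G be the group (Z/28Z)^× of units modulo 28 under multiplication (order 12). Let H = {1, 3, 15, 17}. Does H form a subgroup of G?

No

17 ∈ H but its inverse 5 ∉ H, so H is not a subgroup.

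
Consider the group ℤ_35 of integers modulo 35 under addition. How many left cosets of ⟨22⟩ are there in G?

|⟨22⟩| = 35 and |G| = 35.
By Lagrange, [G : H] = |G|/|H| = 35/35 = 1.

1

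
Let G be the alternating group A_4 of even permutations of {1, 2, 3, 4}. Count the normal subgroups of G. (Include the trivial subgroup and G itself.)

3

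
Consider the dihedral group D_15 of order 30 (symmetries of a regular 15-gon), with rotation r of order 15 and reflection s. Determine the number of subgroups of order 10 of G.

|G| = 30 and 10 | 30, so subgroups of order 10 are possible by Lagrange.
The subgroups of order 10 are: {e, r^3, r^6, r^9, r^12, rs, r^4s, r^7s, r^10s, r^13s}; {e, r^3, r^6, r^9, r^12, r^2s, r^5s, r^8s, r^11s, r^14s}; {e, r^3, r^6, r^9, r^12, s, r^3s, r^6s, r^9s, r^12s}.
So G has 3 subgroups of order 10.

3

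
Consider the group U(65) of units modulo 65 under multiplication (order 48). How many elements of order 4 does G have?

12

Enumerating element orders in G gives 12 elements of order 4.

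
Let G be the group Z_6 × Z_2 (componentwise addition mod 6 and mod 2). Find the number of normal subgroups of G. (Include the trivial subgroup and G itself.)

G is abelian, so every subgroup is normal.
G has 10 subgroups in total, hence 10 normal subgroups.

10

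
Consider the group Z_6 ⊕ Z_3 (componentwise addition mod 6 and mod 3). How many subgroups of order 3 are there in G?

4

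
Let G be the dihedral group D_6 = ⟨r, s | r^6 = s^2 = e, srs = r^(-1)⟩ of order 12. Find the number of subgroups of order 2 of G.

7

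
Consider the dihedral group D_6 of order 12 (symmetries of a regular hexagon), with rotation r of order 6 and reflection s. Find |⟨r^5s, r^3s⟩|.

|⟨r^5s⟩| = 2 and |⟨r^3s⟩| = 2, so |H| is a multiple of lcm(2, 2) = 2 and divides |G| = 12.
Closing under the operation: H = {e, r^2, r^4, rs, r^3s, r^5s}, so |H| = 6.

6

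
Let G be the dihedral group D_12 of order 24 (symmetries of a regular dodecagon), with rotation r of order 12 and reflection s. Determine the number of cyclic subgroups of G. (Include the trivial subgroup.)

18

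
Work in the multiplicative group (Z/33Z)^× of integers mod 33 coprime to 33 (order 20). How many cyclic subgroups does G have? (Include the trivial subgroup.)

Group the elements of G by the cyclic subgroup they generate; each cyclic subgroup of order d accounts for φ(d) elements.
Cyclic subgroups by order — order 1: 1; order 2: 3; order 5: 1; order 10: 3.
Total: 8.

8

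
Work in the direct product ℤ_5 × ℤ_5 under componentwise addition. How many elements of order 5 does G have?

24

An element (a,b) has order lcm(ord(a), ord(b)); count pairs with lcm equal to 5.
Enumerating gives 24 such elements.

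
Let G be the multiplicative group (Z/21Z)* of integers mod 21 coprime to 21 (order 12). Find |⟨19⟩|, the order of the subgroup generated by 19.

Compute successive powers of 19 mod 21: 19, 4, 13, 16, 10, 1; 19^6 ≡ 1 (mod 21).
So |⟨19⟩| = 6.

6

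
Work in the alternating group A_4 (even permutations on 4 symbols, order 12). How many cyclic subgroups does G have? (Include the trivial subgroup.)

8

A cyclic subgroup of order d is generated by each of its φ(d) elements of order d, so the cyclic subgroups of order d number (#elements of order d)/φ(d).
Cyclic subgroups by order — order 1: 1; order 2: 3; order 3: 4.
Total: 8.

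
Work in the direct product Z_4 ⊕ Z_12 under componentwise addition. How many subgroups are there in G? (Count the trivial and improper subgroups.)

|G| = 48, so by Lagrange every subgroup order divides 48. Divisors: 1, 2, 3, 4, 6, 8, 12, 16, 24, 48.
Subgroups by order — order 1: 1; order 2: 3; order 3: 1; order 4: 7; order 6: 3; order 8: 3; order 12: 7; order 16: 1; order 24: 3; order 48: 1.
Total: 1 + 3 + 1 + 7 + 3 + 3 + 7 + 1 + 3 + 1 = 30.

30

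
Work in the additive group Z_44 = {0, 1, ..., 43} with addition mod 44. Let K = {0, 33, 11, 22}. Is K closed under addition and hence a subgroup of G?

|K| = 4 divides |G| = 44, consistent with Lagrange.
K contains the identity, every element's inverse is in K, and K is closed under +: it is a subgroup.
In fact K = ⟨33⟩.

Yes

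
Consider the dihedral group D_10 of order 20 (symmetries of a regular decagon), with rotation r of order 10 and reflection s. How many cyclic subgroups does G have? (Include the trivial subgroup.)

A cyclic subgroup of order d is generated by each of its φ(d) elements of order d, so the cyclic subgroups of order d number (#elements of order d)/φ(d).
Cyclic subgroups by order — order 1: 1; order 2: 11; order 5: 1; order 10: 1.
Total: 14.

14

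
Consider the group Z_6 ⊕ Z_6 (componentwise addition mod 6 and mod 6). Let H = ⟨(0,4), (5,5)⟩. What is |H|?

|⟨(0,4)⟩| = 3 and |⟨(5,5)⟩| = 6, so |H| is a multiple of lcm(3, 6) = 6 and divides |G| = 36.
Closing under the operation: H = {(0,0), (0,2), (0,4), (1,1), (1,3), (1,5), (2,0), (2,2), (2,4), (3,1), (3,3), (3,5), (4,0), (4,2), (4,4), (5,1), (5,3), (5,5)}, so |H| = 18.

18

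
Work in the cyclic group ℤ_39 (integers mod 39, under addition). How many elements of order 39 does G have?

24

In a cyclic group of order 39, the number of elements of order d (for d | 39) is φ(d).
φ(39) = 24.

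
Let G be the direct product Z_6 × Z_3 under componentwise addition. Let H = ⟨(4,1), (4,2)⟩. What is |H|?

9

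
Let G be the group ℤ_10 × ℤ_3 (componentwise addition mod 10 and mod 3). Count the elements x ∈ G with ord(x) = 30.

8

An element (a,b) has order lcm(ord(a), ord(b)); count pairs with lcm equal to 30.
Enumerating gives 8 such elements.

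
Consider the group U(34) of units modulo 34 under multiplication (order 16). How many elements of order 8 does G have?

The elements of order 8 are: 9, 15, 19, 25.
That's 4.

4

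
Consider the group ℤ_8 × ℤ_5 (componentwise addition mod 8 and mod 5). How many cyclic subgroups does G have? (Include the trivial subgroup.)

8

Group the elements of G by the cyclic subgroup they generate; each cyclic subgroup of order d accounts for φ(d) elements.
Cyclic subgroups by order — order 1: 1; order 2: 1; order 4: 1; order 5: 1; order 8: 1; order 10: 1; order 20: 1; order 40: 1.
Total: 8.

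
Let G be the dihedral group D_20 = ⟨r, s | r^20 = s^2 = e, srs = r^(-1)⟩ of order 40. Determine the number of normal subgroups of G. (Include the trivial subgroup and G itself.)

9

G has 48 subgroups. Checking conjugation-invariance by order — order 1: 1/1 normal; order 2: 1/21 normal; order 4: 1/11 normal; order 5: 1/1 normal; order 8: 0/5 normal; order 10: 1/5 normal; order 20: 3/3 normal; order 40: 1/1 normal.
Total normal subgroups: 9.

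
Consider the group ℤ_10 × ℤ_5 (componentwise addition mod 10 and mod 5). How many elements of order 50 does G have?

0

An element (a,b) has order lcm(ord(a), ord(b)); count pairs with lcm equal to 50.
Enumerating gives 0 such elements.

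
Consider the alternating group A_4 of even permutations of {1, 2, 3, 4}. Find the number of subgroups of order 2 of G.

|G| = 12 and 2 | 12, so subgroups of order 2 are possible by Lagrange.
The subgroups of order 2 are: {e, (1 2)(3 4)}; {e, (1 3)(2 4)}; {e, (1 4)(2 3)}.
So G has 3 subgroups of order 2.

3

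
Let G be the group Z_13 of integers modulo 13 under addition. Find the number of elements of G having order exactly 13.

12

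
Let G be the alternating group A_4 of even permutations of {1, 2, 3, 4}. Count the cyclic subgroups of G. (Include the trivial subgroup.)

8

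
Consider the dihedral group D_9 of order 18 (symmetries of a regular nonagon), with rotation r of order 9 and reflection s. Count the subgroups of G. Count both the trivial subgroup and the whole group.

|G| = 18, so by Lagrange every subgroup order divides 18. Divisors: 1, 2, 3, 6, 9, 18.
Subgroups by order — order 1: 1; order 2: 9; order 3: 1; order 6: 3; order 9: 1; order 18: 1.
Total: 1 + 9 + 1 + 3 + 1 + 1 = 16.

16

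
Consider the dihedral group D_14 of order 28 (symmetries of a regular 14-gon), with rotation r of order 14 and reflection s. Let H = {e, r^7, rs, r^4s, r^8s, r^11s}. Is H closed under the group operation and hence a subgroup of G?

No

|H| = 6 does not divide |G| = 28, so by Lagrange H is not a subgroup.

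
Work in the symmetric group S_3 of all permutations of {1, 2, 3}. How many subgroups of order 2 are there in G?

|G| = 6 and 2 | 6, so subgroups of order 2 are possible by Lagrange.
The subgroups of order 2 are: {e, (1 2)}; {e, (1 3)}; {e, (2 3)}.
So G has 3 subgroups of order 2.

3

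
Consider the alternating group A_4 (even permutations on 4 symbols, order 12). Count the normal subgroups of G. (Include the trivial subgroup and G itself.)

G has 10 subgroups. Checking conjugation-invariance by order — order 1: 1/1 normal; order 2: 0/3 normal; order 3: 0/4 normal; order 4: 1/1 normal; order 12: 1/1 normal.
Total normal subgroups: 3.

3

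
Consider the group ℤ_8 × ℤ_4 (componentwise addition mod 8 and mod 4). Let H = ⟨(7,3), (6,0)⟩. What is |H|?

|⟨(7,3)⟩| = 8 and |⟨(6,0)⟩| = 4, so |H| is a multiple of lcm(8, 4) = 8 and divides |G| = 32.
Closing under the operation: H = {(0,0), (0,2), (1,1), (1,3), (2,0), (2,2), (3,1), (3,3), (4,0), (4,2), (5,1), (5,3), (6,0), (6,2), (7,1), (7,3)}, so |H| = 16.

16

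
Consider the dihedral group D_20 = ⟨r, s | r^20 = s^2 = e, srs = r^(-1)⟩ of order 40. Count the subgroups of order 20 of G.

|G| = 40 and 20 | 40, so subgroups of order 20 are possible by Lagrange.
The subgroups of order 20 are: {e, r, r^2, r^3, r^4, r^5, r^6, r^7, r^8, r^9, r^10, r^11, r^12, r^13, r^14, r^15, r^16, r^17, r^18, r^19}; {e, r^2, r^4, r^6, r^8, r^10, r^12, r^14, r^16, r^18, s, r^2s, r^4s, r^6s, r^8s, r^10s, r^12s, r^14s, r^16s, r^18s}; {e, r^2, r^4, r^6, r^8, r^10, r^12, r^14, r^16, r^18, rs, r^3s, r^5s, r^7s, r^9s, r^11s, r^13s, r^15s, r^17s, r^19s}.
So G has 3 subgroups of order 20.

3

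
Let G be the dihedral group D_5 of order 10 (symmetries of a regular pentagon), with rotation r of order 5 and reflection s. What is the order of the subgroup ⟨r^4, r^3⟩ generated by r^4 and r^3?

5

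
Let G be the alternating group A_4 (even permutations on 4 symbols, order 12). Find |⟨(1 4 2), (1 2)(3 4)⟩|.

12

|⟨(1 4 2)⟩| = 3 and |⟨(1 2)(3 4)⟩| = 2, so |H| is a multiple of lcm(3, 2) = 6 and divides |G| = 12.
Closing {(1 4 2), (1 2)(3 4)} under the group operation gives all of G, so |H| = 12.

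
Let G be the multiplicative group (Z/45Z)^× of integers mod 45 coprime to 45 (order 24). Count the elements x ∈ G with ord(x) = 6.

6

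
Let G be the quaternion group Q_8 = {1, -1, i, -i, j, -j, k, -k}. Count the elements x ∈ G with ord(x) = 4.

6

The elements of order 4 are: i, -i, j, -j, k, -k.
That's 6.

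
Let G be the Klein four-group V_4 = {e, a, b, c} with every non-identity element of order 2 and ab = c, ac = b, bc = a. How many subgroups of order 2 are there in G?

|G| = 4 and 2 | 4, so subgroups of order 2 are possible by Lagrange.
The subgroups of order 2 are: {e, a}; {e, b}; {e, c}.
So G has 3 subgroups of order 2.

3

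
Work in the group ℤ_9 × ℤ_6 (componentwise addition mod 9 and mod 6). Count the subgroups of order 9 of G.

|G| = 54 and 9 | 54, so subgroups of order 9 are possible by Lagrange.
The subgroups of order 9 are: {(0,0), (0,2), (0,4), (3,0), (3,2), (3,4), (6,0), (6,2), (6,4)}; {(0,0), (1,0), (2,0), (3,0), (4,0), (5,0), (6,0), (7,0), (8,0)}; {(0,0), (1,2), (2,4), (3,0), (4,2), (5,4), (6,0), (7,2), (8,4)}; {(0,0), (1,4), (2,2), (3,0), (4,4), (5,2), (6,0), (7,4), (8,2)}.
So G has 4 subgroups of order 9.

4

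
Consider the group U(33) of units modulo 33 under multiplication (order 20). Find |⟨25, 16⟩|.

|⟨25⟩| = 5 and |⟨16⟩| = 5, so |H| is a multiple of lcm(5, 5) = 5 and divides |G| = 20.
Closing under the operation: H = {1, 4, 16, 25, 31}, so |H| = 5.

5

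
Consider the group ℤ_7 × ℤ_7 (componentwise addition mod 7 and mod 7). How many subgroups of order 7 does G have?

8

|G| = 49 and 7 | 49, so subgroups of order 7 are possible by Lagrange.
The subgroups of order 7 are: {(0,0), (0,1), (0,2), (0,3), (0,4), (0,5), (0,6)}; {(0,0), (1,0), (2,0), (3,0), (4,0), (5,0), (6,0)}; {(0,0), (1,1), (2,2), (3,3), (4,4), (5,5), (6,6)}; {(0,0), (1,2), (2,4), (3,6), (4,1), (5,3), (6,5)}; … (8 in all).
So G has 8 subgroups of order 7.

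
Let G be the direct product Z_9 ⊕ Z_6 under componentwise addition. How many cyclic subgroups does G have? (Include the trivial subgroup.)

Each element a generates a cyclic subgroup ⟨a⟩; distinct elements may generate the same one (a cyclic group of order d has φ(d) generators).
Cyclic subgroups by order — order 1: 1; order 2: 1; order 3: 4; order 6: 4; order 9: 3; order 18: 3.
Total: 16.

16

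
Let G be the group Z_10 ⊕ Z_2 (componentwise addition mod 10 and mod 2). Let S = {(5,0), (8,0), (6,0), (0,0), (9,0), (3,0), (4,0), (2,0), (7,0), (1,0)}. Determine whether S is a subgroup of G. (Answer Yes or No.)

|S| = 10 divides |G| = 20, consistent with Lagrange.
S contains the identity, every element's inverse is in S, and S is closed under +: it is a subgroup.
In fact S = ⟨(9,0)⟩.

Yes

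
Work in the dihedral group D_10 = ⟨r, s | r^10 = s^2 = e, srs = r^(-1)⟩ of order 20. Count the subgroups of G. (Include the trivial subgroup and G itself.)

22

|G| = 20, so by Lagrange every subgroup order divides 20. Divisors: 1, 2, 4, 5, 10, 20.
Subgroups by order — order 1: 1; order 2: 11; order 4: 5; order 5: 1; order 10: 3; order 20: 1.
Total: 1 + 11 + 5 + 1 + 3 + 1 = 22.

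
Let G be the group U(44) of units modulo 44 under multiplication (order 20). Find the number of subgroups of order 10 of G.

|G| = 20 and 10 | 20, so subgroups of order 10 are possible by Lagrange.
The subgroups of order 10 are: {1, 5, 9, 13, 17, 21, 25, 29, 37, 41}; {1, 3, 5, 9, 15, 23, 25, 27, 31, 37}; {1, 5, 7, 9, 19, 25, 35, 37, 39, 43}.
So G has 3 subgroups of order 10.

3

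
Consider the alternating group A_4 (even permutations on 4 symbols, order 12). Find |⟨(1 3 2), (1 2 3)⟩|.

3

|⟨(1 3 2)⟩| = 3 and |⟨(1 2 3)⟩| = 3, so |H| is a multiple of lcm(3, 3) = 3 and divides |G| = 12.
Closing under the operation: H = {e, (1 2 3), (1 3 2)}, so |H| = 3.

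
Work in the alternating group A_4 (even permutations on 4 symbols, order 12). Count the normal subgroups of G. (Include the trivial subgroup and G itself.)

G has 10 subgroups. Checking conjugation-invariance by order — order 1: 1/1 normal; order 2: 0/3 normal; order 3: 0/4 normal; order 4: 1/1 normal; order 12: 1/1 normal.
Total normal subgroups: 3.

3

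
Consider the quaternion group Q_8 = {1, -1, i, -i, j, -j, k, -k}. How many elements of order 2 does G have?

The elements of order 2 are: -1.
That's 1.

1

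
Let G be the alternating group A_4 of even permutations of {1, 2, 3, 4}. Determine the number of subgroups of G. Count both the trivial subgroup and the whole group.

|G| = 12, so by Lagrange every subgroup order divides 12. Divisors: 1, 2, 3, 4, 6, 12.
Subgroups by order — order 1: 1; order 2: 3; order 3: 4; order 4: 1; order 6: 0; order 12: 1.
Total: 1 + 3 + 4 + 1 + 0 + 1 = 10.

10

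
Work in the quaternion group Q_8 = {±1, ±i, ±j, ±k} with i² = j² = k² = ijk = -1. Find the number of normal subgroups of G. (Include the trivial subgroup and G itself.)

6

G has 6 subgroups. Checking conjugation-invariance by order — order 1: 1/1 normal; order 2: 1/1 normal; order 4: 3/3 normal; order 8: 1/1 normal.
Total normal subgroups: 6.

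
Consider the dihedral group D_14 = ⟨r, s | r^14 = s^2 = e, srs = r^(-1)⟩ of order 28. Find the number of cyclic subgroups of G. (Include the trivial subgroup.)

18

A cyclic subgroup of order d is generated by each of its φ(d) elements of order d, so the cyclic subgroups of order d number (#elements of order d)/φ(d).
Cyclic subgroups by order — order 1: 1; order 2: 15; order 7: 1; order 14: 1.
Total: 18.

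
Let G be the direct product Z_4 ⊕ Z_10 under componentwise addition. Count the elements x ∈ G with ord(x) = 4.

4

An element (a,b) has order lcm(ord(a), ord(b)); count pairs with lcm equal to 4.
Enumerating gives 4 such elements.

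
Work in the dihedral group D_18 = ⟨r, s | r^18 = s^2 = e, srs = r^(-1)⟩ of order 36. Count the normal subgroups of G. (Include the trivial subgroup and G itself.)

9

G has 45 subgroups. Checking conjugation-invariance by order — order 1: 1/1 normal; order 2: 1/19 normal; order 3: 1/1 normal; order 4: 0/9 normal; order 6: 1/7 normal; order 9: 1/1 normal; order 12: 0/3 normal; order 18: 3/3 normal; order 36: 1/1 normal.
Total normal subgroups: 9.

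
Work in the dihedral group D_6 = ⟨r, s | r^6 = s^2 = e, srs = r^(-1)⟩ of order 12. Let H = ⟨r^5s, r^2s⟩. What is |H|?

4

|⟨r^5s⟩| = 2 and |⟨r^2s⟩| = 2, so |H| is a multiple of lcm(2, 2) = 2 and divides |G| = 12.
Closing under the operation: H = {e, r^3, r^2s, r^5s}, so |H| = 4.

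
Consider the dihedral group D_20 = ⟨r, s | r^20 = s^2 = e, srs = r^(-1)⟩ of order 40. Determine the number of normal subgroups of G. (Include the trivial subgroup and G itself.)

9

G has 48 subgroups. Checking conjugation-invariance by order — order 1: 1/1 normal; order 2: 1/21 normal; order 4: 1/11 normal; order 5: 1/1 normal; order 8: 0/5 normal; order 10: 1/5 normal; order 20: 3/3 normal; order 40: 1/1 normal.
Total normal subgroups: 9.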